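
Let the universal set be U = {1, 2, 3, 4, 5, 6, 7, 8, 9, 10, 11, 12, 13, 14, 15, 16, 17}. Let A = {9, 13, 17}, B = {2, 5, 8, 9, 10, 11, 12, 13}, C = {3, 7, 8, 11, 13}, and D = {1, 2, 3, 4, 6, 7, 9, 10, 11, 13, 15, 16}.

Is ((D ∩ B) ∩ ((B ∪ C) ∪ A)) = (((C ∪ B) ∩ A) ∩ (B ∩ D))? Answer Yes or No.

D ∩ B = {2, 9, 10, 11, 13}
B ∪ C = {2, 3, 5, 7, 8, 9, 10, 11, 12, 13}
(B ∪ C) ∪ A = {2, 3, 5, 7, 8, 9, 10, 11, 12, 13, 17}
(D ∩ B) ∩ ((B ∪ C) ∪ A) = {2, 9, 10, 11, 13}
C ∪ B = {2, 3, 5, 7, 8, 9, 10, 11, 12, 13}
(C ∪ B) ∩ A = {9, 13}
B ∩ D = {2, 9, 10, 11, 13}
((C ∪ B) ∩ A) ∩ (B ∩ D) = {9, 13}
2 ∈ (D ∩ B) ∩ ((B ∪ C) ∪ A) but 2 ∉ ((C ∪ B) ∩ A) ∩ (B ∩ D), so they differ.

No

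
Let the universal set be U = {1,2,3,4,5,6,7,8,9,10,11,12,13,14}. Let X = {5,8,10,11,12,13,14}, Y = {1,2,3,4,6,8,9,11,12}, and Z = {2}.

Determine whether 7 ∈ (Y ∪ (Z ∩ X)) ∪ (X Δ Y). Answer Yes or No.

No

7 ∉ Z and 7 ∉ X, so 7 ∉ Z ∩ X
7 ∉ Y and 7 ∉ (Z ∩ X), so 7 ∉ Y ∪ (Z ∩ X)
7 ∉ X and 7 ∉ Y, so 7 ∉ X Δ Y
7 ∉ (Y ∪ (Z ∩ X)) and 7 ∉ (X Δ Y), so 7 ∉ (Y ∪ (Z ∩ X)) ∪ (X Δ Y)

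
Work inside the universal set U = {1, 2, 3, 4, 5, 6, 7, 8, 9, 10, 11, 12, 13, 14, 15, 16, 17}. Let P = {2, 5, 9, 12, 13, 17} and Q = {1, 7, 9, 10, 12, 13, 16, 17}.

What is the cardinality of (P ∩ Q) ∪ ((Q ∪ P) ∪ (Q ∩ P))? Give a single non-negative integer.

P ∩ Q = {9, 12, 13, 17}
Q ∪ P = {1, 2, 5, 7, 9, 10, 12, 13, 16, 17}
Q ∩ P = {9, 12, 13, 17}
(Q ∪ P) ∪ (Q ∩ P) = {1, 2, 5, 7, 9, 10, 12, 13, 16, 17}
(P ∩ Q) ∪ ((Q ∪ P) ∪ (Q ∩ P)) = {1, 2, 5, 7, 9, 10, 12, 13, 16, 17}
|(P ∩ Q) ∪ ((Q ∪ P) ∪ (Q ∩ P))| = 10

10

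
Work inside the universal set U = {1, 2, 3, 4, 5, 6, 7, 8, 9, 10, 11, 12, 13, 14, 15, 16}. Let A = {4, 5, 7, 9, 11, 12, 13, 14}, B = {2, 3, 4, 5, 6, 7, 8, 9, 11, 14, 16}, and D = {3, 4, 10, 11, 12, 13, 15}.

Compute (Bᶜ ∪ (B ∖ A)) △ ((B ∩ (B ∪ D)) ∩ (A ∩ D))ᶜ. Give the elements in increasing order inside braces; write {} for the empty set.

{5, 7, 9, 14}

Bᶜ = {1, 10, 12, 13, 15}
B ∖ A = {2, 3, 6, 8, 16}
Bᶜ ∪ (B ∖ A) = {1, 2, 3, 6, 8, 10, 12, 13, 15, 16}
B ∪ D = {2, 3, 4, 5, 6, 7, 8, 9, 10, 11, 12, 13, 14, 15, 16}
B ∩ (B ∪ D) = {2, 3, 4, 5, 6, 7, 8, 9, 11, 14, 16}
A ∩ D = {4, 11, 12, 13}
(B ∩ (B ∪ D)) ∩ (A ∩ D) = {4, 11}
((B ∩ (B ∪ D)) ∩ (A ∩ D))ᶜ = {1, 2, 3, 5, 6, 7, 8, 9, 10, 12, 13, 14, 15, 16}
(Bᶜ ∪ (B ∖ A)) △ ((B ∩ (B ∪ D)) ∩ (A ∩ D))ᶜ = {5, 7, 9, 14}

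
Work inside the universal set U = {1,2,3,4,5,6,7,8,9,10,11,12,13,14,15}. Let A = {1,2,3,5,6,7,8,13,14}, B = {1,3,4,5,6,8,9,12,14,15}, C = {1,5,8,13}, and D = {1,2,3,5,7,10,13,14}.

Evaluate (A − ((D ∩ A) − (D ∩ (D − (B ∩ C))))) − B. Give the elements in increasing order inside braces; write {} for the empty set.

D ∩ A = {1,2,3,5,7,13,14}
B ∩ C = {1,5,8}
D − (B ∩ C) = {2,3,7,10,13,14}
D ∩ (D − (B ∩ C)) = {2,3,7,10,13,14}
(D ∩ A) − (D ∩ (D − (B ∩ C))) = {1,5}
A − ((D ∩ A) − (D ∩ (D − (B ∩ C)))) = {2,3,6,7,8,13,14}
(A − ((D ∩ A) − (D ∩ (D − (B ∩ C))))) − B = {2,7,13}

{2,7,13}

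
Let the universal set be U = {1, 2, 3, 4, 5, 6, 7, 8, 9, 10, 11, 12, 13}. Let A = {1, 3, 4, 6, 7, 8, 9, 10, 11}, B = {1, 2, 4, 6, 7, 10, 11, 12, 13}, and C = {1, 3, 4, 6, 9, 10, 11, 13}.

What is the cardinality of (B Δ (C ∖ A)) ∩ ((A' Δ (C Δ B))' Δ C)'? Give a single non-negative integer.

6

C ∖ A = {13}
B Δ (C ∖ A) = {1, 2, 4, 6, 7, 10, 11, 12}
A' = {2, 5, 12, 13}
C Δ B = {2, 3, 7, 9, 12}
A' Δ (C Δ B) = {3, 5, 7, 9, 13}
(A' Δ (C Δ B))' = {1, 2, 4, 6, 8, 10, 11, 12}
(A' Δ (C Δ B))' Δ C = {2, 3, 8, 9, 12, 13}
((A' Δ (C Δ B))' Δ C)' = {1, 4, 5, 6, 7, 10, 11}
(B Δ (C ∖ A)) ∩ ((A' Δ (C Δ B))' Δ C)' = {1, 4, 6, 7, 10, 11}
|(B Δ (C ∖ A)) ∩ ((A' Δ (C Δ B))' Δ C)'| = 6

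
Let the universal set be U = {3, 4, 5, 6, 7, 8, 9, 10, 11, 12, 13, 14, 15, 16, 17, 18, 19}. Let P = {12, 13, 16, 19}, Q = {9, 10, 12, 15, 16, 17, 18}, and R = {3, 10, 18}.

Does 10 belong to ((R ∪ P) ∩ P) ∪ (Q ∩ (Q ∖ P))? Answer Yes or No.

Yes

10 ∈ R and 10 ∉ P, so 10 ∈ R ∪ P
10 ∈ (R ∪ P) and 10 ∉ P, so 10 ∉ (R ∪ P) ∩ P
10 ∈ Q and 10 ∉ P, so 10 ∈ Q ∖ P
10 ∈ Q and 10 ∈ (Q ∖ P), so 10 ∈ Q ∩ (Q ∖ P)
10 ∉ ((R ∪ P) ∩ P) and 10 ∈ (Q ∩ (Q ∖ P)), so 10 ∈ ((R ∪ P) ∩ P) ∪ (Q ∩ (Q ∖ P))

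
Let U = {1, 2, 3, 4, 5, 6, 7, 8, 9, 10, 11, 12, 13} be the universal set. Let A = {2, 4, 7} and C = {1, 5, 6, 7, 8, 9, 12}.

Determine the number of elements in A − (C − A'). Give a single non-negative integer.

2

A' = {1, 3, 5, 6, 8, 9, 10, 11, 12, 13}
C − A' = {7}
A − (C − A') = {2, 4}
|A − (C − A')| = 2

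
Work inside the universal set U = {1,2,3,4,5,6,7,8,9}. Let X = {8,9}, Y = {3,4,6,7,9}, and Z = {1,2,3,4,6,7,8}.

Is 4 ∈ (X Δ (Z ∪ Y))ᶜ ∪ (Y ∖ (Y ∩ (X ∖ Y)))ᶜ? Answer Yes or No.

No

4 ∈ Z and 4 ∈ Y, so 4 ∈ Z ∪ Y
4 ∉ X and 4 ∈ (Z ∪ Y), so 4 ∈ X Δ (Z ∪ Y)
4 ∉ (X Δ (Z ∪ Y))ᶜ since 4 ∈ (X Δ (Z ∪ Y))
4 ∉ X and 4 ∈ Y, so 4 ∉ X ∖ Y
4 ∈ Y and 4 ∉ (X ∖ Y), so 4 ∉ Y ∩ (X ∖ Y)
4 ∈ Y and 4 ∉ (Y ∩ (X ∖ Y)), so 4 ∈ Y ∖ (Y ∩ (X ∖ Y))
4 ∉ (Y ∖ (Y ∩ (X ∖ Y)))ᶜ since 4 ∈ (Y ∖ (Y ∩ (X ∖ Y)))
4 ∉ (X Δ (Z ∪ Y))ᶜ and 4 ∉ (Y ∖ (Y ∩ (X ∖ Y)))ᶜ, so 4 ∉ (X Δ (Z ∪ Y))ᶜ ∪ (Y ∖ (Y ∩ (X ∖ Y)))ᶜ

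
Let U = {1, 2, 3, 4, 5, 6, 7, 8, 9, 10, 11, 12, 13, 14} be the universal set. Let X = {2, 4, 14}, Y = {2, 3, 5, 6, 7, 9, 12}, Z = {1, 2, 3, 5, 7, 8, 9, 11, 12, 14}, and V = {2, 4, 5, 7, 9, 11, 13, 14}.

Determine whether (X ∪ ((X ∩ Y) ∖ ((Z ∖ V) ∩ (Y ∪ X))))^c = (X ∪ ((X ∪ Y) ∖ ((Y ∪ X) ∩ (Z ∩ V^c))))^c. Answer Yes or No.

X ∩ Y = {2}
Z ∖ V = {1, 3, 8, 12}
Y ∪ X = {2, 3, 4, 5, 6, 7, 9, 12, 14}
(Z ∖ V) ∩ (Y ∪ X) = {3, 12}
(X ∩ Y) ∖ ((Z ∖ V) ∩ (Y ∪ X)) = {2}
X ∪ ((X ∩ Y) ∖ ((Z ∖ V) ∩ (Y ∪ X))) = {2, 4, 14}
(X ∪ ((X ∩ Y) ∖ ((Z ∖ V) ∩ (Y ∪ X))))^c = {1, 3, 5, 6, 7, 8, 9, 10, 11, 12, 13}
X ∪ Y = {2, 3, 4, 5, 6, 7, 9, 12, 14}
V^c = {1, 3, 6, 8, 10, 12}
Z ∩ V^c = {1, 3, 8, 12}
(Y ∪ X) ∩ (Z ∩ V^c) = {3, 12}
(X ∪ Y) ∖ ((Y ∪ X) ∩ (Z ∩ V^c)) = {2, 4, 5, 6, 7, 9, 14}
X ∪ ((X ∪ Y) ∖ ((Y ∪ X) ∩ (Z ∩ V^c))) = {2, 4, 5, 6, 7, 9, 14}
(X ∪ ((X ∪ Y) ∖ ((Y ∪ X) ∩ (Z ∩ V^c))))^c = {1, 3, 8, 10, 11, 12, 13}
5 ∈ (X ∪ ((X ∩ Y) ∖ ((Z ∖ V) ∩ (Y ∪ X))))^c but 5 ∉ (X ∪ ((X ∪ Y) ∖ ((Y ∪ X) ∩ (Z ∩ V^c))))^c, so they differ.

No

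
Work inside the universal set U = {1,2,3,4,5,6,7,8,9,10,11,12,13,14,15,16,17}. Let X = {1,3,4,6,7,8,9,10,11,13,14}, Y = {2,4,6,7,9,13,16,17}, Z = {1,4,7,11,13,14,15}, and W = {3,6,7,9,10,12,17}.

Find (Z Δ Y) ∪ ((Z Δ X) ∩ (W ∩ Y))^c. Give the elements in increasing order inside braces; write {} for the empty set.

Z Δ Y = {1,2,6,9,11,14,15,16,17}
Z Δ X = {3,6,8,9,10,15}
W ∩ Y = {6,7,9,17}
(Z Δ X) ∩ (W ∩ Y) = {6,9}
((Z Δ X) ∩ (W ∩ Y))^c = {1,2,3,4,5,7,8,10,11,12,13,14,15,16,17}
(Z Δ Y) ∪ ((Z Δ X) ∩ (W ∩ Y))^c = {1,2,3,4,5,6,7,8,9,10,11,12,13,14,15,16,17}

{1,2,3,4,5,6,7,8,9,10,11,12,13,14,15,16,17}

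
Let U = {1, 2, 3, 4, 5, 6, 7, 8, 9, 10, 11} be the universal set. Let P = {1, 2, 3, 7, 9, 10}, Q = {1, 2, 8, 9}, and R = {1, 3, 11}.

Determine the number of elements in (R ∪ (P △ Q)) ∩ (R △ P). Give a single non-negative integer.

P △ Q = {3, 7, 8, 10}
R ∪ (P △ Q) = {1, 3, 7, 8, 10, 11}
R △ P = {2, 7, 9, 10, 11}
(R ∪ (P △ Q)) ∩ (R △ P) = {7, 10, 11}
|(R ∪ (P △ Q)) ∩ (R △ P)| = 3

3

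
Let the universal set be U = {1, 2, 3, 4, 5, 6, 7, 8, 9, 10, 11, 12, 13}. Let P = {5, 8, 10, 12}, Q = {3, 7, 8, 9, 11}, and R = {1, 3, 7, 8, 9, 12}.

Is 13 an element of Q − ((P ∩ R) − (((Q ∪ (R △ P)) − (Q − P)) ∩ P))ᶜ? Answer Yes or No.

No

13 ∉ P and 13 ∉ R, so 13 ∉ P ∩ R
13 ∉ R and 13 ∉ P, so 13 ∉ R △ P
13 ∉ Q and 13 ∉ (R △ P), so 13 ∉ Q ∪ (R △ P)
13 ∉ Q and 13 ∉ P, so 13 ∉ Q − P
13 ∉ (Q ∪ (R △ P)) and 13 ∉ (Q − P), so 13 ∉ (Q ∪ (R △ P)) − (Q − P)
13 ∉ ((Q ∪ (R △ P)) − (Q − P)) and 13 ∉ P, so 13 ∉ ((Q ∪ (R △ P)) − (Q − P)) ∩ P
13 ∉ (P ∩ R) and 13 ∉ (((Q ∪ (R △ P)) − (Q − P)) ∩ P), so 13 ∉ (P ∩ R) − (((Q ∪ (R △ P)) − (Q − P)) ∩ P)
13 ∈ ((P ∩ R) − (((Q ∪ (R △ P)) − (Q − P)) ∩ P))ᶜ since 13 ∉ ((P ∩ R) − (((Q ∪ (R △ P)) − (Q − P)) ∩ P))
13 ∉ Q and 13 ∈ ((P ∩ R) − (((Q ∪ (R △ P)) − (Q − P)) ∩ P))ᶜ, so 13 ∉ Q − ((P ∩ R) − (((Q ∪ (R △ P)) − (Q − P)) ∩ P))ᶜ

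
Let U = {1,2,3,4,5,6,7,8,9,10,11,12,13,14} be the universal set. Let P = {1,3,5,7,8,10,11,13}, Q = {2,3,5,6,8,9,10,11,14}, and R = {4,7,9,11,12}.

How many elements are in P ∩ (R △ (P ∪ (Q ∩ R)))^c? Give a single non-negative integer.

2

Q ∩ R = {9,11}
P ∪ (Q ∩ R) = {1,3,5,7,8,9,10,11,13}
R △ (P ∪ (Q ∩ R)) = {1,3,4,5,8,10,12,13}
(R △ (P ∪ (Q ∩ R)))^c = {2,6,7,9,11,14}
P ∩ (R △ (P ∪ (Q ∩ R)))^c = {7,11}
|P ∩ (R △ (P ∪ (Q ∩ R)))^c| = 2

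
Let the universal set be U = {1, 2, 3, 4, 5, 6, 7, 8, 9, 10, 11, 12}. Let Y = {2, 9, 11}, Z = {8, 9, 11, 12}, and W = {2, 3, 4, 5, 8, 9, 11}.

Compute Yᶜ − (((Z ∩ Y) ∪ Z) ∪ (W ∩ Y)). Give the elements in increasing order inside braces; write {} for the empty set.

Yᶜ = {1, 3, 4, 5, 6, 7, 8, 10, 12}
Z ∩ Y = {9, 11}
(Z ∩ Y) ∪ Z = {8, 9, 11, 12}
W ∩ Y = {2, 9, 11}
((Z ∩ Y) ∪ Z) ∪ (W ∩ Y) = {2, 8, 9, 11, 12}
Yᶜ − (((Z ∩ Y) ∪ Z) ∪ (W ∩ Y)) = {1, 3, 4, 5, 6, 7, 10}

{1, 3, 4, 5, 6, 7, 10}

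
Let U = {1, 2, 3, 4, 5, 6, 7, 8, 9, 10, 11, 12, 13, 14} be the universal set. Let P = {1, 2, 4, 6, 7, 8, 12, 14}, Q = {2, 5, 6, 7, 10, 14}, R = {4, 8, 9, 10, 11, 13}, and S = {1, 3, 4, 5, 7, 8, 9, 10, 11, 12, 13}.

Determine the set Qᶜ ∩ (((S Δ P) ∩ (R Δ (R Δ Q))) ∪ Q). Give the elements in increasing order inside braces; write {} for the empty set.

Qᶜ = {1, 3, 4, 8, 9, 11, 12, 13}
S Δ P = {2, 3, 5, 6, 9, 10, 11, 13, 14}
R Δ Q = {2, 4, 5, 6, 7, 8, 9, 11, 13, 14}
R Δ (R Δ Q) = {2, 5, 6, 7, 10, 14}
(S Δ P) ∩ (R Δ (R Δ Q)) = {2, 5, 6, 10, 14}
((S Δ P) ∩ (R Δ (R Δ Q))) ∪ Q = {2, 5, 6, 7, 10, 14}
Qᶜ ∩ (((S Δ P) ∩ (R Δ (R Δ Q))) ∪ Q) = {}

{}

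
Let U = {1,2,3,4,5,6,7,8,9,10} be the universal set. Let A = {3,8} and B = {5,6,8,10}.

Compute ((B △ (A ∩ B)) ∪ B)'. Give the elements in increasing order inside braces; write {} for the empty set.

A ∩ B = {8}
B △ (A ∩ B) = {5,6,10}
(B △ (A ∩ B)) ∪ B = {5,6,8,10}
((B △ (A ∩ B)) ∪ B)' = {1,2,3,4,7,9}

{1,2,3,4,7,9}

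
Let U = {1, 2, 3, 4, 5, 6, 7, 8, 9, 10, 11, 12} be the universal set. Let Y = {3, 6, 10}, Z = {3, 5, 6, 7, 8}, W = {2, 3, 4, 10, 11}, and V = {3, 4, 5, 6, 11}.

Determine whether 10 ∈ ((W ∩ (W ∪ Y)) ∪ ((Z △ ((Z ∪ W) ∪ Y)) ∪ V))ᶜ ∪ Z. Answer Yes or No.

No

10 ∈ W and 10 ∈ Y, so 10 ∈ W ∪ Y
10 ∈ W and 10 ∈ (W ∪ Y), so 10 ∈ W ∩ (W ∪ Y)
10 ∉ Z and 10 ∈ W, so 10 ∈ Z ∪ W
10 ∈ (Z ∪ W) and 10 ∈ Y, so 10 ∈ (Z ∪ W) ∪ Y
10 ∉ Z and 10 ∈ ((Z ∪ W) ∪ Y), so 10 ∈ Z △ ((Z ∪ W) ∪ Y)
10 ∈ (Z △ ((Z ∪ W) ∪ Y)) and 10 ∉ V, so 10 ∈ (Z △ ((Z ∪ W) ∪ Y)) ∪ V
10 ∈ (W ∩ (W ∪ Y)) and 10 ∈ ((Z △ ((Z ∪ W) ∪ Y)) ∪ V), so 10 ∈ (W ∩ (W ∪ Y)) ∪ ((Z △ ((Z ∪ W) ∪ Y)) ∪ V)
10 ∉ ((W ∩ (W ∪ Y)) ∪ ((Z △ ((Z ∪ W) ∪ Y)) ∪ V))ᶜ since 10 ∈ ((W ∩ (W ∪ Y)) ∪ ((Z △ ((Z ∪ W) ∪ Y)) ∪ V))
10 ∉ ((W ∩ (W ∪ Y)) ∪ ((Z △ ((Z ∪ W) ∪ Y)) ∪ V))ᶜ and 10 ∉ Z, so 10 ∉ ((W ∩ (W ∪ Y)) ∪ ((Z △ ((Z ∪ W) ∪ Y)) ∪ V))ᶜ ∪ Z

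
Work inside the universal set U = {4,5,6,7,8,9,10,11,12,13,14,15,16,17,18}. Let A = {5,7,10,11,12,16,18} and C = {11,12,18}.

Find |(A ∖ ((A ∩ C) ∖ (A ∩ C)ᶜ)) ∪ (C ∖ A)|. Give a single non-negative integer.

A ∩ C = {11,12,18}
(A ∩ C)ᶜ = {4,5,6,7,8,9,10,13,14,15,16,17}
(A ∩ C) ∖ (A ∩ C)ᶜ = {11,12,18}
A ∖ ((A ∩ C) ∖ (A ∩ C)ᶜ) = {5,7,10,16}
C ∖ A = {}
(A ∖ ((A ∩ C) ∖ (A ∩ C)ᶜ)) ∪ (C ∖ A) = {5,7,10,16}
|(A ∖ ((A ∩ C) ∖ (A ∩ C)ᶜ)) ∪ (C ∖ A)| = 4

4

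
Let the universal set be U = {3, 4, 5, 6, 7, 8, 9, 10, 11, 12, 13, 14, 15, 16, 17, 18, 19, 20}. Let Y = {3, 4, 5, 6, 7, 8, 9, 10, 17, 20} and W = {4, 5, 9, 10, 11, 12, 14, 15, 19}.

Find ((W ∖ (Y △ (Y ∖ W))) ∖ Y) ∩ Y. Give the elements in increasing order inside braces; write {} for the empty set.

Y ∖ W = {3, 6, 7, 8, 17, 20}
Y △ (Y ∖ W) = {4, 5, 9, 10}
W ∖ (Y △ (Y ∖ W)) = {11, 12, 14, 15, 19}
(W ∖ (Y △ (Y ∖ W))) ∖ Y = {11, 12, 14, 15, 19}
((W ∖ (Y △ (Y ∖ W))) ∖ Y) ∩ Y = {}

{}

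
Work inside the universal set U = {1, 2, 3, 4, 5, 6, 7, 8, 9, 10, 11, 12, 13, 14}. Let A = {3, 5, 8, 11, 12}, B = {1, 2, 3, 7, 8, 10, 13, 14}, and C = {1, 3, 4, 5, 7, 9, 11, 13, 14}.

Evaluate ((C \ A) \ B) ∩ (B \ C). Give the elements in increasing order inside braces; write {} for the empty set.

C \ A = {1, 4, 7, 9, 13, 14}
(C \ A) \ B = {4, 9}
B \ C = {2, 8, 10}
((C \ A) \ B) ∩ (B \ C) = {}

{}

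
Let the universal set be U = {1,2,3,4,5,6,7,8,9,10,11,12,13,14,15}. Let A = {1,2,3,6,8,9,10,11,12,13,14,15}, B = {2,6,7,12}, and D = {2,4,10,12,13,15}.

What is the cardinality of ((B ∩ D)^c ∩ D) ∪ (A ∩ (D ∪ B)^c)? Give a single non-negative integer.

B ∩ D = {2,12}
(B ∩ D)^c = {1,3,4,5,6,7,8,9,10,11,13,14,15}
(B ∩ D)^c ∩ D = {4,10,13,15}
D ∪ B = {2,4,6,7,10,12,13,15}
(D ∪ B)^c = {1,3,5,8,9,11,14}
A ∩ (D ∪ B)^c = {1,3,8,9,11,14}
((B ∩ D)^c ∩ D) ∪ (A ∩ (D ∪ B)^c) = {1,3,4,8,9,10,11,13,14,15}
|((B ∩ D)^c ∩ D) ∪ (A ∩ (D ∪ B)^c)| = 10

10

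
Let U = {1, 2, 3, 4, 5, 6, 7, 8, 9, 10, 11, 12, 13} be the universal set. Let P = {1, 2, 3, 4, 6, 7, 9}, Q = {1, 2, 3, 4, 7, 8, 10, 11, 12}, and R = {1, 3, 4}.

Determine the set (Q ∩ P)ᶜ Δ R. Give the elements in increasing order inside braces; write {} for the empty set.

{1, 3, 4, 5, 6, 8, 9, 10, 11, 12, 13}

Q ∩ P = {1, 2, 3, 4, 7}
(Q ∩ P)ᶜ = {5, 6, 8, 9, 10, 11, 12, 13}
(Q ∩ P)ᶜ Δ R = {1, 3, 4, 5, 6, 8, 9, 10, 11, 12, 13}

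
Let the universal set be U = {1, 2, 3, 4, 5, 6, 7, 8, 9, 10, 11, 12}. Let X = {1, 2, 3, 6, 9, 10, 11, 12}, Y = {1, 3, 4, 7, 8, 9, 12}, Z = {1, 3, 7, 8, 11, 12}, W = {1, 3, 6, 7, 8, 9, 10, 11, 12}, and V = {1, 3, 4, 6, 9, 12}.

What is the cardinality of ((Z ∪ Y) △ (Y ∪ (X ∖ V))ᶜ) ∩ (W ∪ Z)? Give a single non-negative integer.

8

Z ∪ Y = {1, 3, 4, 7, 8, 9, 11, 12}
X ∖ V = {2, 10, 11}
Y ∪ (X ∖ V) = {1, 2, 3, 4, 7, 8, 9, 10, 11, 12}
(Y ∪ (X ∖ V))ᶜ = {5, 6}
(Z ∪ Y) △ (Y ∪ (X ∖ V))ᶜ = {1, 3, 4, 5, 6, 7, 8, 9, 11, 12}
W ∪ Z = {1, 3, 6, 7, 8, 9, 10, 11, 12}
((Z ∪ Y) △ (Y ∪ (X ∖ V))ᶜ) ∩ (W ∪ Z) = {1, 3, 6, 7, 8, 9, 11, 12}
|((Z ∪ Y) △ (Y ∪ (X ∖ V))ᶜ) ∩ (W ∪ Z)| = 8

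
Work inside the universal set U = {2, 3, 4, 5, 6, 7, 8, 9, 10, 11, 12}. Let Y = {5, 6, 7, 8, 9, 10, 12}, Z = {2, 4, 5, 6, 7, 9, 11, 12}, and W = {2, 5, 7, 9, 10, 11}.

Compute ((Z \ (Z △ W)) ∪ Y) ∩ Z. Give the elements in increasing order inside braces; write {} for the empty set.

Z △ W = {4, 6, 10, 12}
Z \ (Z △ W) = {2, 5, 7, 9, 11}
(Z \ (Z △ W)) ∪ Y = {2, 5, 6, 7, 8, 9, 10, 11, 12}
((Z \ (Z △ W)) ∪ Y) ∩ Z = {2, 5, 6, 7, 9, 11, 12}

{2, 5, 6, 7, 9, 11, 12}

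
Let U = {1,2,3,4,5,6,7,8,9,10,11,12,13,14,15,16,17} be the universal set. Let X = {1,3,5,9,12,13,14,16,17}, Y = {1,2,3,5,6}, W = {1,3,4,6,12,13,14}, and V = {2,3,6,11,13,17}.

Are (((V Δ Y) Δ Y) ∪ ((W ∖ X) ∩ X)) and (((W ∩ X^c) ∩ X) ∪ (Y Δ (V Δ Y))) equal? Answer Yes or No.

V Δ Y = {1,5,11,13,17}
(V Δ Y) Δ Y = {2,3,6,11,13,17}
W ∖ X = {4,6}
(W ∖ X) ∩ X = {}
((V Δ Y) Δ Y) ∪ ((W ∖ X) ∩ X) = {2,3,6,11,13,17}
X^c = {2,4,6,7,8,10,11,15}
W ∩ X^c = {4,6}
(W ∩ X^c) ∩ X = {}
Y Δ (V Δ Y) = {2,3,6,11,13,17}
((W ∩ X^c) ∩ X) ∪ (Y Δ (V Δ Y)) = {2,3,6,11,13,17}
Both equal {2,3,6,11,13,17}, so ((V Δ Y) Δ Y) ∪ ((W ∖ X) ∩ X) = ((W ∩ X^c) ∩ X) ∪ (Y Δ (V Δ Y)).

Yes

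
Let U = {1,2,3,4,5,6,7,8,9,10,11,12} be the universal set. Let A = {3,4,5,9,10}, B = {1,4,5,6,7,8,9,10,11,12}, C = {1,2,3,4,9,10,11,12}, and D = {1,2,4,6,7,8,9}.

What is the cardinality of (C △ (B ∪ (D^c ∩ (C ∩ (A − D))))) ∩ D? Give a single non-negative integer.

D^c = {3,5,10,11,12}
A − D = {3,5,10}
C ∩ (A − D) = {3,10}
D^c ∩ (C ∩ (A − D)) = {3,10}
B ∪ (D^c ∩ (C ∩ (A − D))) = {1,3,4,5,6,7,8,9,10,11,12}
C △ (B ∪ (D^c ∩ (C ∩ (A − D)))) = {2,5,6,7,8}
(C △ (B ∪ (D^c ∩ (C ∩ (A − D))))) ∩ D = {2,6,7,8}
|(C △ (B ∪ (D^c ∩ (C ∩ (A − D))))) ∩ D| = 4

4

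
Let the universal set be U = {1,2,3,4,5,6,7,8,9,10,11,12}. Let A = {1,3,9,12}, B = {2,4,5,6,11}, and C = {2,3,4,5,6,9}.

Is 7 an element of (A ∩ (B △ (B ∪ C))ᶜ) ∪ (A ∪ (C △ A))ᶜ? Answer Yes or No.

Yes

7 ∉ B and 7 ∉ C, so 7 ∉ B ∪ C
7 ∉ B and 7 ∉ (B ∪ C), so 7 ∉ B △ (B ∪ C)
7 ∈ (B △ (B ∪ C))ᶜ since 7 ∉ (B △ (B ∪ C))
7 ∉ A and 7 ∈ (B △ (B ∪ C))ᶜ, so 7 ∉ A ∩ (B △ (B ∪ C))ᶜ
7 ∉ C and 7 ∉ A, so 7 ∉ C △ A
7 ∉ A and 7 ∉ (C △ A), so 7 ∉ A ∪ (C △ A)
7 ∈ (A ∪ (C △ A))ᶜ since 7 ∉ (A ∪ (C △ A))
7 ∉ (A ∩ (B △ (B ∪ C))ᶜ) and 7 ∈ (A ∪ (C △ A))ᶜ, so 7 ∈ (A ∩ (B △ (B ∪ C))ᶜ) ∪ (A ∪ (C △ A))ᶜ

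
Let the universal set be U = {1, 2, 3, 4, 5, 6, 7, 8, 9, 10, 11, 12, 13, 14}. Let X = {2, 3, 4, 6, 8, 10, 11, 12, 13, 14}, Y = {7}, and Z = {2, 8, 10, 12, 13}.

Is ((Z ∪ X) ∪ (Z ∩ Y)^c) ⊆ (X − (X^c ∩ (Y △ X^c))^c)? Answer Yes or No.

Z ∪ X = {2, 3, 4, 6, 8, 10, 11, 12, 13, 14}
Z ∩ Y = {}
(Z ∩ Y)^c = {1, 2, 3, 4, 5, 6, 7, 8, 9, 10, 11, 12, 13, 14}
(Z ∪ X) ∪ (Z ∩ Y)^c = {1, 2, 3, 4, 5, 6, 7, 8, 9, 10, 11, 12, 13, 14}
X^c = {1, 5, 7, 9}
Y △ X^c = {1, 5, 9}
X^c ∩ (Y △ X^c) = {1, 5, 9}
(X^c ∩ (Y △ X^c))^c = {2, 3, 4, 6, 7, 8, 10, 11, 12, 13, 14}
X − (X^c ∩ (Y △ X^c))^c = {}
1 ∈ (Z ∪ X) ∪ (Z ∩ Y)^c but 1 ∉ X − (X^c ∩ (Y △ X^c))^c, so the inclusion fails.

No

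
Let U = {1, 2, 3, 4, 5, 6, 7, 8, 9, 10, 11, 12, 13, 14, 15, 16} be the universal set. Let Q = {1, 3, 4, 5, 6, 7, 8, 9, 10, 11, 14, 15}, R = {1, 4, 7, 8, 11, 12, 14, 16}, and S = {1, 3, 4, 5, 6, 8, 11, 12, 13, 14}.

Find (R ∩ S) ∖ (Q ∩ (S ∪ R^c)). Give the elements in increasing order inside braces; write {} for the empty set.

{12}

R ∩ S = {1, 4, 8, 11, 12, 14}
R^c = {2, 3, 5, 6, 9, 10, 13, 15}
S ∪ R^c = {1, 2, 3, 4, 5, 6, 8, 9, 10, 11, 12, 13, 14, 15}
Q ∩ (S ∪ R^c) = {1, 3, 4, 5, 6, 8, 9, 10, 11, 14, 15}
(R ∩ S) ∖ (Q ∩ (S ∪ R^c)) = {12}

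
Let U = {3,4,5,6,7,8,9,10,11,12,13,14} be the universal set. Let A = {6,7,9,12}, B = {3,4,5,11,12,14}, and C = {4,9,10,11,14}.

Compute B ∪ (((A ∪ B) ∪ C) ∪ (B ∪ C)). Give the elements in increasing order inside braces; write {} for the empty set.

A ∪ B = {3,4,5,6,7,9,11,12,14}
(A ∪ B) ∪ C = {3,4,5,6,7,9,10,11,12,14}
B ∪ C = {3,4,5,9,10,11,12,14}
((A ∪ B) ∪ C) ∪ (B ∪ C) = {3,4,5,6,7,9,10,11,12,14}
B ∪ (((A ∪ B) ∪ C) ∪ (B ∪ C)) = {3,4,5,6,7,9,10,11,12,14}

{3,4,5,6,7,9,10,11,12,14}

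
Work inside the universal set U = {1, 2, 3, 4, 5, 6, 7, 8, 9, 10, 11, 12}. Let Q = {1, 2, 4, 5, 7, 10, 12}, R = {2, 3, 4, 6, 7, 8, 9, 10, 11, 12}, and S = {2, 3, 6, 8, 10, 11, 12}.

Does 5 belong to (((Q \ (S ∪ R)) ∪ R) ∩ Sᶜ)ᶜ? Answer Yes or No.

No

5 ∉ S and 5 ∉ R, so 5 ∉ S ∪ R
5 ∈ Q and 5 ∉ (S ∪ R), so 5 ∈ Q \ (S ∪ R)
5 ∈ (Q \ (S ∪ R)) and 5 ∉ R, so 5 ∈ (Q \ (S ∪ R)) ∪ R
5 ∉ S, so 5 ∈ Sᶜ
5 ∈ ((Q \ (S ∪ R)) ∪ R) and 5 ∈ Sᶜ, so 5 ∈ ((Q \ (S ∪ R)) ∪ R) ∩ Sᶜ
5 ∉ (((Q \ (S ∪ R)) ∪ R) ∩ Sᶜ)ᶜ since 5 ∈ (((Q \ (S ∪ R)) ∪ R) ∩ Sᶜ)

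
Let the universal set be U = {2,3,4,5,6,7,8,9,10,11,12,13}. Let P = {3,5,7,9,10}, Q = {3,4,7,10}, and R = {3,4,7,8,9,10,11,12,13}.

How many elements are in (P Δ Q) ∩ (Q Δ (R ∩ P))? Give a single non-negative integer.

P Δ Q = {4,5,9}
R ∩ P = {3,7,9,10}
Q Δ (R ∩ P) = {4,9}
(P Δ Q) ∩ (Q Δ (R ∩ P)) = {4,9}
|(P Δ Q) ∩ (Q Δ (R ∩ P))| = 2

2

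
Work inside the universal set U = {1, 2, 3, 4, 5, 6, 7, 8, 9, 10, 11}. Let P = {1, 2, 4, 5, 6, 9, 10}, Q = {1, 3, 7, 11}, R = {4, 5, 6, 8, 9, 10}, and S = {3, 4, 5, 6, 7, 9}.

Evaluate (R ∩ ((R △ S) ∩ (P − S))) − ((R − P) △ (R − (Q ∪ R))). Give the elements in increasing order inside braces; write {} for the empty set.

{10}

R △ S = {3, 7, 8, 10}
P − S = {1, 2, 10}
(R △ S) ∩ (P − S) = {10}
R ∩ ((R △ S) ∩ (P − S)) = {10}
R − P = {8}
Q ∪ R = {1, 3, 4, 5, 6, 7, 8, 9, 10, 11}
R − (Q ∪ R) = {}
(R − P) △ (R − (Q ∪ R)) = {8}
(R ∩ ((R △ S) ∩ (P − S))) − ((R − P) △ (R − (Q ∪ R))) = {10}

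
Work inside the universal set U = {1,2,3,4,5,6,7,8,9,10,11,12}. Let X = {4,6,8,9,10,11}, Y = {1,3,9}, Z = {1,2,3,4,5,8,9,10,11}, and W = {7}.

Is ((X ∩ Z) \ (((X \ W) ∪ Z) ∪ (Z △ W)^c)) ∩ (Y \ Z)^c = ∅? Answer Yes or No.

Yes

X ∩ Z = {4,8,9,10,11}
X \ W = {4,6,8,9,10,11}
(X \ W) ∪ Z = {1,2,3,4,5,6,8,9,10,11}
Z △ W = {1,2,3,4,5,7,8,9,10,11}
(Z △ W)^c = {6,12}
((X \ W) ∪ Z) ∪ (Z △ W)^c = {1,2,3,4,5,6,8,9,10,11,12}
(X ∩ Z) \ (((X \ W) ∪ Z) ∪ (Z △ W)^c) = {}
Y \ Z = {}
(Y \ Z)^c = {1,2,3,4,5,6,7,8,9,10,11,12}
{} and {1,2,3,4,5,6,7,8,9,10,11,12} share no elements.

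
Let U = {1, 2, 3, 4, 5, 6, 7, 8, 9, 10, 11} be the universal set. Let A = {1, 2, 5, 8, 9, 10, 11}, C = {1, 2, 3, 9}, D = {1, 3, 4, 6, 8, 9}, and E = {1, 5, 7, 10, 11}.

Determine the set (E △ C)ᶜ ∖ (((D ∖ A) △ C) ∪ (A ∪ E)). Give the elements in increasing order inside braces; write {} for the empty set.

E △ C = {2, 3, 5, 7, 9, 10, 11}
(E △ C)ᶜ = {1, 4, 6, 8}
D ∖ A = {3, 4, 6}
(D ∖ A) △ C = {1, 2, 4, 6, 9}
A ∪ E = {1, 2, 5, 7, 8, 9, 10, 11}
((D ∖ A) △ C) ∪ (A ∪ E) = {1, 2, 4, 5, 6, 7, 8, 9, 10, 11}
(E △ C)ᶜ ∖ (((D ∖ A) △ C) ∪ (A ∪ E)) = {}

{}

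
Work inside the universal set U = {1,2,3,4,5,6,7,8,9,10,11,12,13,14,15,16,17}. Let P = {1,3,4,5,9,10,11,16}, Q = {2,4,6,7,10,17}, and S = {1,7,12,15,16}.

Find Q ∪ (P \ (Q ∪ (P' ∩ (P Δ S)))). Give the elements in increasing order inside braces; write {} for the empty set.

{1,2,3,4,5,6,7,9,10,11,16,17}

P' = {2,6,7,8,12,13,14,15,17}
P Δ S = {3,4,5,7,9,10,11,12,15}
P' ∩ (P Δ S) = {7,12,15}
Q ∪ (P' ∩ (P Δ S)) = {2,4,6,7,10,12,15,17}
P \ (Q ∪ (P' ∩ (P Δ S))) = {1,3,5,9,11,16}
Q ∪ (P \ (Q ∪ (P' ∩ (P Δ S)))) = {1,2,3,4,5,6,7,9,10,11,16,17}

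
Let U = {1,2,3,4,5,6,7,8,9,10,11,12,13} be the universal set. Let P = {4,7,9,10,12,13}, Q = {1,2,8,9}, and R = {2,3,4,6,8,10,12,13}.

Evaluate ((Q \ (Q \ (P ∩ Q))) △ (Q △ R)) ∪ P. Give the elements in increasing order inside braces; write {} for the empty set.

P ∩ Q = {9}
Q \ (P ∩ Q) = {1,2,8}
Q \ (Q \ (P ∩ Q)) = {9}
Q △ R = {1,3,4,6,9,10,12,13}
(Q \ (Q \ (P ∩ Q))) △ (Q △ R) = {1,3,4,6,10,12,13}
((Q \ (Q \ (P ∩ Q))) △ (Q △ R)) ∪ P = {1,3,4,6,7,9,10,12,13}

{1,3,4,6,7,9,10,12,13}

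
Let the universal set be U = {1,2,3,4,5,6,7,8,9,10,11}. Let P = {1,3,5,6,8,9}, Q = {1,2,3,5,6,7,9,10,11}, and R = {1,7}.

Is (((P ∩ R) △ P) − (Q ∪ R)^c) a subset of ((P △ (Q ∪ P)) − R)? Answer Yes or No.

P ∩ R = {1}
(P ∩ R) △ P = {3,5,6,8,9}
Q ∪ R = {1,2,3,5,6,7,9,10,11}
(Q ∪ R)^c = {4,8}
((P ∩ R) △ P) − (Q ∪ R)^c = {3,5,6,9}
Q ∪ P = {1,2,3,5,6,7,8,9,10,11}
P △ (Q ∪ P) = {2,7,10,11}
(P △ (Q ∪ P)) − R = {2,10,11}
3 ∈ ((P ∩ R) △ P) − (Q ∪ R)^c but 3 ∉ (P △ (Q ∪ P)) − R, so the inclusion fails.

No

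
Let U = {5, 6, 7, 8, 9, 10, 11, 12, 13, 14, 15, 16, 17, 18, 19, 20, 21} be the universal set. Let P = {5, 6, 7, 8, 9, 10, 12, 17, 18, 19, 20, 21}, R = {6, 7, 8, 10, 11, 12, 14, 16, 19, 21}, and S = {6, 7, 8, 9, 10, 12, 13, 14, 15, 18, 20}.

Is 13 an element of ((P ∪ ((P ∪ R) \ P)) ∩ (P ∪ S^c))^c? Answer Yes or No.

Yes

13 ∉ P and 13 ∉ R, so 13 ∉ P ∪ R
13 ∉ (P ∪ R) and 13 ∉ P, so 13 ∉ (P ∪ R) \ P
13 ∉ P and 13 ∉ ((P ∪ R) \ P), so 13 ∉ P ∪ ((P ∪ R) \ P)
13 ∈ S, so 13 ∉ S^c
13 ∉ P and 13 ∉ S^c, so 13 ∉ P ∪ S^c
13 ∉ (P ∪ ((P ∪ R) \ P)) and 13 ∉ (P ∪ S^c), so 13 ∉ (P ∪ ((P ∪ R) \ P)) ∩ (P ∪ S^c)
13 ∈ ((P ∪ ((P ∪ R) \ P)) ∩ (P ∪ S^c))^c since 13 ∉ ((P ∪ ((P ∪ R) \ P)) ∩ (P ∪ S^c))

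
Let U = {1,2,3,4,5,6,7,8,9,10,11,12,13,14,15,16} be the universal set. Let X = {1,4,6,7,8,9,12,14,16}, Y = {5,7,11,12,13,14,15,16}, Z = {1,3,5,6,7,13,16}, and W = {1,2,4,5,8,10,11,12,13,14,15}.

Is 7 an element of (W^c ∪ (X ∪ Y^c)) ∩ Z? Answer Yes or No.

7 ∉ W, so 7 ∈ W^c
7 ∈ Y, so 7 ∉ Y^c
7 ∈ X and 7 ∉ Y^c, so 7 ∈ X ∪ Y^c
7 ∈ W^c and 7 ∈ (X ∪ Y^c), so 7 ∈ W^c ∪ (X ∪ Y^c)
7 ∈ (W^c ∪ (X ∪ Y^c)) and 7 ∈ Z, so 7 ∈ (W^c ∪ (X ∪ Y^c)) ∩ Z

Yes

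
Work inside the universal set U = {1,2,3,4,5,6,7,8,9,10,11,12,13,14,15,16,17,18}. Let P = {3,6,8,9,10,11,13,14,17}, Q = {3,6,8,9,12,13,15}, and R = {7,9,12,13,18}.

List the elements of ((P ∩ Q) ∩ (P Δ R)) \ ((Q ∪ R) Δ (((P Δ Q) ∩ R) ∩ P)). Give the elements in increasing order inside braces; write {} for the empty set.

P ∩ Q = {3,6,8,9,13}
P Δ R = {3,6,7,8,10,11,12,14,17,18}
(P ∩ Q) ∩ (P Δ R) = {3,6,8}
Q ∪ R = {3,6,7,8,9,12,13,15,18}
P Δ Q = {10,11,12,14,15,17}
(P Δ Q) ∩ R = {12}
((P Δ Q) ∩ R) ∩ P = {}
(Q ∪ R) Δ (((P Δ Q) ∩ R) ∩ P) = {3,6,7,8,9,12,13,15,18}
((P ∩ Q) ∩ (P Δ R)) \ ((Q ∪ R) Δ (((P Δ Q) ∩ R) ∩ P)) = {}

{}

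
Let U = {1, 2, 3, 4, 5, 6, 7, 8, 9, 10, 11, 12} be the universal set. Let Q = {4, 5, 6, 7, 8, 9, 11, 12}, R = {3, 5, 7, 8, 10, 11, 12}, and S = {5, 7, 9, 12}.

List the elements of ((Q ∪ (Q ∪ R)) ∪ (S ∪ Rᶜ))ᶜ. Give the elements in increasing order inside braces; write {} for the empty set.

Q ∪ R = {3, 4, 5, 6, 7, 8, 9, 10, 11, 12}
Q ∪ (Q ∪ R) = {3, 4, 5, 6, 7, 8, 9, 10, 11, 12}
Rᶜ = {1, 2, 4, 6, 9}
S ∪ Rᶜ = {1, 2, 4, 5, 6, 7, 9, 12}
(Q ∪ (Q ∪ R)) ∪ (S ∪ Rᶜ) = {1, 2, 3, 4, 5, 6, 7, 8, 9, 10, 11, 12}
((Q ∪ (Q ∪ R)) ∪ (S ∪ Rᶜ))ᶜ = {}

{}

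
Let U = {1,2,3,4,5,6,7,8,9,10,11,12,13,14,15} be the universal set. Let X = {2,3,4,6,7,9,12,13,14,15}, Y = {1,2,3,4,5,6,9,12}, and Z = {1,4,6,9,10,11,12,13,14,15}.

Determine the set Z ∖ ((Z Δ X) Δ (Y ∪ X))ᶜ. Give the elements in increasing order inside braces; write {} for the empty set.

{4,6,9,10,11,12,13,14,15}

Z Δ X = {1,2,3,7,10,11}
Y ∪ X = {1,2,3,4,5,6,7,9,12,13,14,15}
(Z Δ X) Δ (Y ∪ X) = {4,5,6,9,10,11,12,13,14,15}
((Z Δ X) Δ (Y ∪ X))ᶜ = {1,2,3,7,8}
Z ∖ ((Z Δ X) Δ (Y ∪ X))ᶜ = {4,6,9,10,11,12,13,14,15}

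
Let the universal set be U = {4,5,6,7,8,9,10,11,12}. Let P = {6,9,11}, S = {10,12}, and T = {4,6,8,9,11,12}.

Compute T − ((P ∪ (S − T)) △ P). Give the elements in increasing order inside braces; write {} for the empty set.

{4,6,8,9,11,12}

S − T = {10}
P ∪ (S − T) = {6,9,10,11}
(P ∪ (S − T)) △ P = {10}
T − ((P ∪ (S − T)) △ P) = {4,6,8,9,11,12}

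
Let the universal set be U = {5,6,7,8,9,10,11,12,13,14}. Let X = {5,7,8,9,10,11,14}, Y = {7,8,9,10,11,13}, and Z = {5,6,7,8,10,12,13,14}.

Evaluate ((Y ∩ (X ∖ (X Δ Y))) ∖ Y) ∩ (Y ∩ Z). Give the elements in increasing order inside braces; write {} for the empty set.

X Δ Y = {5,13,14}
X ∖ (X Δ Y) = {7,8,9,10,11}
Y ∩ (X ∖ (X Δ Y)) = {7,8,9,10,11}
(Y ∩ (X ∖ (X Δ Y))) ∖ Y = {}
Y ∩ Z = {7,8,10,13}
((Y ∩ (X ∖ (X Δ Y))) ∖ Y) ∩ (Y ∩ Z) = {}

{}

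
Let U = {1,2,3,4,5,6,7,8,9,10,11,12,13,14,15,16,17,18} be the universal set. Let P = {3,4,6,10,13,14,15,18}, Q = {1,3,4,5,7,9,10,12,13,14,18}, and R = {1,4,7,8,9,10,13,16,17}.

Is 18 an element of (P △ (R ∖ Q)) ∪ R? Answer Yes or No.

18 ∉ R and 18 ∈ Q, so 18 ∉ R ∖ Q
18 ∈ P and 18 ∉ (R ∖ Q), so 18 ∈ P △ (R ∖ Q)
18 ∈ (P △ (R ∖ Q)) and 18 ∉ R, so 18 ∈ (P △ (R ∖ Q)) ∪ R

Yes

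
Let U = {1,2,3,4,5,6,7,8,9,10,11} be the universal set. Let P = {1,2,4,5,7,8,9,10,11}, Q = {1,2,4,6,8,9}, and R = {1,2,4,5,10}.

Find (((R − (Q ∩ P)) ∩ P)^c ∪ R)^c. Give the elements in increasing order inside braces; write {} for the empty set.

Q ∩ P = {1,2,4,8,9}
R − (Q ∩ P) = {5,10}
(R − (Q ∩ P)) ∩ P = {5,10}
((R − (Q ∩ P)) ∩ P)^c = {1,2,3,4,6,7,8,9,11}
((R − (Q ∩ P)) ∩ P)^c ∪ R = {1,2,3,4,5,6,7,8,9,10,11}
(((R − (Q ∩ P)) ∩ P)^c ∪ R)^c = {}

{}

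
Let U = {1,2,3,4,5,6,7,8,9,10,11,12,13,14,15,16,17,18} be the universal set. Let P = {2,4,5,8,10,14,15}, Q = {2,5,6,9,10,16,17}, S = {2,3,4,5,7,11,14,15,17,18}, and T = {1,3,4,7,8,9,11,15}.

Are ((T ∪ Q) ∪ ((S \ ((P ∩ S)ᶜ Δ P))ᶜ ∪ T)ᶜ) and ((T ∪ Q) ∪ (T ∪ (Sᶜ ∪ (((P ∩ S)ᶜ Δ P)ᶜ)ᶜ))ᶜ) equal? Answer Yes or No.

Yes

T ∪ Q = {1,2,3,4,5,6,7,8,9,10,11,15,16,17}
P ∩ S = {2,4,5,14,15}
(P ∩ S)ᶜ = {1,3,6,7,8,9,10,11,12,13,16,17,18}
(P ∩ S)ᶜ Δ P = {1,2,3,4,5,6,7,9,11,12,13,14,15,16,17,18}
S \ ((P ∩ S)ᶜ Δ P) = {}
(S \ ((P ∩ S)ᶜ Δ P))ᶜ = {1,2,3,4,5,6,7,8,9,10,11,12,13,14,15,16,17,18}
(S \ ((P ∩ S)ᶜ Δ P))ᶜ ∪ T = {1,2,3,4,5,6,7,8,9,10,11,12,13,14,15,16,17,18}
((S \ ((P ∩ S)ᶜ Δ P))ᶜ ∪ T)ᶜ = {}
(T ∪ Q) ∪ ((S \ ((P ∩ S)ᶜ Δ P))ᶜ ∪ T)ᶜ = {1,2,3,4,5,6,7,8,9,10,11,15,16,17}
Sᶜ = {1,6,8,9,10,12,13,16}
((P ∩ S)ᶜ Δ P)ᶜ = {8,10}
(((P ∩ S)ᶜ Δ P)ᶜ)ᶜ = {1,2,3,4,5,6,7,9,11,12,13,14,15,16,17,18}
Sᶜ ∪ (((P ∩ S)ᶜ Δ P)ᶜ)ᶜ = {1,2,3,4,5,6,7,8,9,10,11,12,13,14,15,16,17,18}
T ∪ (Sᶜ ∪ (((P ∩ S)ᶜ Δ P)ᶜ)ᶜ) = {1,2,3,4,5,6,7,8,9,10,11,12,13,14,15,16,17,18}
(T ∪ (Sᶜ ∪ (((P ∩ S)ᶜ Δ P)ᶜ)ᶜ))ᶜ = {}
(T ∪ Q) ∪ (T ∪ (Sᶜ ∪ (((P ∩ S)ᶜ Δ P)ᶜ)ᶜ))ᶜ = {1,2,3,4,5,6,7,8,9,10,11,15,16,17}
Both equal {1,2,3,4,5,6,7,8,9,10,11,15,16,17}, so (T ∪ Q) ∪ ((S \ ((P ∩ S)ᶜ Δ P))ᶜ ∪ T)ᶜ = (T ∪ Q) ∪ (T ∪ (Sᶜ ∪ (((P ∩ S)ᶜ Δ P)ᶜ)ᶜ))ᶜ.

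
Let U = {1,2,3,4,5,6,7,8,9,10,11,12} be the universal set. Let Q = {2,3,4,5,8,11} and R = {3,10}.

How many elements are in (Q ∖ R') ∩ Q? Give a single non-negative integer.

R' = {1,2,4,5,6,7,8,9,11,12}
Q ∖ R' = {3}
(Q ∖ R') ∩ Q = {3}
|(Q ∖ R') ∩ Q| = 1

1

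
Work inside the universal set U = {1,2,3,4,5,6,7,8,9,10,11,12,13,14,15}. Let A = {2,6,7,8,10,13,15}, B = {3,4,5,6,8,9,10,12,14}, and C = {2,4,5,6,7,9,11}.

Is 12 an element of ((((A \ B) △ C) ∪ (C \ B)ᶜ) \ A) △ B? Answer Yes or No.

No

12 ∉ A and 12 ∈ B, so 12 ∉ A \ B
12 ∉ (A \ B) and 12 ∉ C, so 12 ∉ (A \ B) △ C
12 ∉ C and 12 ∈ B, so 12 ∉ C \ B
12 ∈ (C \ B)ᶜ since 12 ∉ (C \ B)
12 ∉ ((A \ B) △ C) and 12 ∈ (C \ B)ᶜ, so 12 ∈ ((A \ B) △ C) ∪ (C \ B)ᶜ
12 ∈ (((A \ B) △ C) ∪ (C \ B)ᶜ) and 12 ∉ A, so 12 ∈ (((A \ B) △ C) ∪ (C \ B)ᶜ) \ A
12 ∈ ((((A \ B) △ C) ∪ (C \ B)ᶜ) \ A) and 12 ∈ B, so 12 ∉ ((((A \ B) △ C) ∪ (C \ B)ᶜ) \ A) △ B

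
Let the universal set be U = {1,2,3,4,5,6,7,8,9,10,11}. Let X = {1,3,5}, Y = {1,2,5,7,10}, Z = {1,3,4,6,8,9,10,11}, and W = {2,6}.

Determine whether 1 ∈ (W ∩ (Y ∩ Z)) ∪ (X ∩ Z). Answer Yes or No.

Yes

1 ∈ Y and 1 ∈ Z, so 1 ∈ Y ∩ Z
1 ∉ W and 1 ∈ (Y ∩ Z), so 1 ∉ W ∩ (Y ∩ Z)
1 ∈ X and 1 ∈ Z, so 1 ∈ X ∩ Z
1 ∉ (W ∩ (Y ∩ Z)) and 1 ∈ (X ∩ Z), so 1 ∈ (W ∩ (Y ∩ Z)) ∪ (X ∩ Z)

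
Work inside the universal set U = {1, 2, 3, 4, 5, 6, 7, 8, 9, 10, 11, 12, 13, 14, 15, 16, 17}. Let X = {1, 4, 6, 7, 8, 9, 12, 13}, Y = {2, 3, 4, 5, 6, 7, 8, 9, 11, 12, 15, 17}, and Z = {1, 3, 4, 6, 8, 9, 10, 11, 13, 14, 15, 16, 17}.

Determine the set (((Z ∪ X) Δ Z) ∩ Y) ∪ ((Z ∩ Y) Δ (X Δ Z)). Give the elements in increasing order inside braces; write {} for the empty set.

{4, 6, 7, 8, 9, 10, 12, 14, 16}

Z ∪ X = {1, 3, 4, 6, 7, 8, 9, 10, 11, 12, 13, 14, 15, 16, 17}
(Z ∪ X) Δ Z = {7, 12}
((Z ∪ X) Δ Z) ∩ Y = {7, 12}
Z ∩ Y = {3, 4, 6, 8, 9, 11, 15, 17}
X Δ Z = {3, 7, 10, 11, 12, 14, 15, 16, 17}
(Z ∩ Y) Δ (X Δ Z) = {4, 6, 7, 8, 9, 10, 12, 14, 16}
(((Z ∪ X) Δ Z) ∩ Y) ∪ ((Z ∩ Y) Δ (X Δ Z)) = {4, 6, 7, 8, 9, 10, 12, 14, 16}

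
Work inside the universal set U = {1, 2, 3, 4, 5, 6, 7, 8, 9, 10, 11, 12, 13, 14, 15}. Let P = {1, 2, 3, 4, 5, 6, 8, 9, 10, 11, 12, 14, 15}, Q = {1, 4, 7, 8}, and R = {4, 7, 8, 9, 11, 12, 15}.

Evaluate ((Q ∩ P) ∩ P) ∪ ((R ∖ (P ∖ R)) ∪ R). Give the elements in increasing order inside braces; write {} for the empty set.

{1, 4, 7, 8, 9, 11, 12, 15}

Q ∩ P = {1, 4, 8}
(Q ∩ P) ∩ P = {1, 4, 8}
P ∖ R = {1, 2, 3, 5, 6, 10, 14}
R ∖ (P ∖ R) = {4, 7, 8, 9, 11, 12, 15}
(R ∖ (P ∖ R)) ∪ R = {4, 7, 8, 9, 11, 12, 15}
((Q ∩ P) ∩ P) ∪ ((R ∖ (P ∖ R)) ∪ R) = {1, 4, 7, 8, 9, 11, 12, 15}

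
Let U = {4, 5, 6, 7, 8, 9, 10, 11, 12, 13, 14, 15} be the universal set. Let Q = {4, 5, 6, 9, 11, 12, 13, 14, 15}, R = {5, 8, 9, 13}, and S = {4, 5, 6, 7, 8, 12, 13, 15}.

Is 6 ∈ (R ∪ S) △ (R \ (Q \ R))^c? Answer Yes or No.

No

6 ∉ R and 6 ∈ S, so 6 ∈ R ∪ S
6 ∈ Q and 6 ∉ R, so 6 ∈ Q \ R
6 ∉ R and 6 ∈ (Q \ R), so 6 ∉ R \ (Q \ R)
6 ∈ (R \ (Q \ R))^c since 6 ∉ (R \ (Q \ R))
6 ∈ (R ∪ S) and 6 ∈ (R \ (Q \ R))^c, so 6 ∉ (R ∪ S) △ (R \ (Q \ R))^c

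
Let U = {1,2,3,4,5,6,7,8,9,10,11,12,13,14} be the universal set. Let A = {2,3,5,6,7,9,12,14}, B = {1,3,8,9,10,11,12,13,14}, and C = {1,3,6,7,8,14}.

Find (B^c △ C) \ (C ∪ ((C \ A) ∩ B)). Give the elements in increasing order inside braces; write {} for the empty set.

{2,4,5}

B^c = {2,4,5,6,7}
B^c △ C = {1,2,3,4,5,8,14}
C \ A = {1,8}
(C \ A) ∩ B = {1,8}
C ∪ ((C \ A) ∩ B) = {1,3,6,7,8,14}
(B^c △ C) \ (C ∪ ((C \ A) ∩ B)) = {2,4,5}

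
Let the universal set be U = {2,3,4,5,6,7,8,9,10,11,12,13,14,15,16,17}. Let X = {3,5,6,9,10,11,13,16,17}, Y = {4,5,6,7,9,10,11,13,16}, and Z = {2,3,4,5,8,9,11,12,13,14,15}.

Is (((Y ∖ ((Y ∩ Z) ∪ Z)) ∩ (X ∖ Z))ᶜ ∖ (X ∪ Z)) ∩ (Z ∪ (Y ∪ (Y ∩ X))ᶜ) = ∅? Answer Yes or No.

Y ∩ Z = {4,5,9,11,13}
(Y ∩ Z) ∪ Z = {2,3,4,5,8,9,11,12,13,14,15}
Y ∖ ((Y ∩ Z) ∪ Z) = {6,7,10,16}
X ∖ Z = {6,10,16,17}
(Y ∖ ((Y ∩ Z) ∪ Z)) ∩ (X ∖ Z) = {6,10,16}
((Y ∖ ((Y ∩ Z) ∪ Z)) ∩ (X ∖ Z))ᶜ = {2,3,4,5,7,8,9,11,12,13,14,15,17}
X ∪ Z = {2,3,4,5,6,8,9,10,11,12,13,14,15,16,17}
((Y ∖ ((Y ∩ Z) ∪ Z)) ∩ (X ∖ Z))ᶜ ∖ (X ∪ Z) = {7}
Y ∩ X = {5,6,9,10,11,13,16}
Y ∪ (Y ∩ X) = {4,5,6,7,9,10,11,13,16}
(Y ∪ (Y ∩ X))ᶜ = {2,3,8,12,14,15,17}
Z ∪ (Y ∪ (Y ∩ X))ᶜ = {2,3,4,5,8,9,11,12,13,14,15,17}
{7} and {2,3,4,5,8,9,11,12,13,14,15,17} share no elements.

Yes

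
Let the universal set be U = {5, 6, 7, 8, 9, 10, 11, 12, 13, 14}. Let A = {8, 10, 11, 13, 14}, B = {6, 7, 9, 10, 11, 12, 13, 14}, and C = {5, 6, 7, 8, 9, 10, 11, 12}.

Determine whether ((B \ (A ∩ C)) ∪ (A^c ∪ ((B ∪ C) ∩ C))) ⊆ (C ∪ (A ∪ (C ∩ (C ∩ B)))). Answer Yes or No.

A ∩ C = {8, 10, 11}
B \ (A ∩ C) = {6, 7, 9, 12, 13, 14}
A^c = {5, 6, 7, 9, 12}
B ∪ C = {5, 6, 7, 8, 9, 10, 11, 12, 13, 14}
(B ∪ C) ∩ C = {5, 6, 7, 8, 9, 10, 11, 12}
A^c ∪ ((B ∪ C) ∩ C) = {5, 6, 7, 8, 9, 10, 11, 12}
(B \ (A ∩ C)) ∪ (A^c ∪ ((B ∪ C) ∩ C)) = {5, 6, 7, 8, 9, 10, 11, 12, 13, 14}
C ∩ B = {6, 7, 9, 10, 11, 12}
C ∩ (C ∩ B) = {6, 7, 9, 10, 11, 12}
A ∪ (C ∩ (C ∩ B)) = {6, 7, 8, 9, 10, 11, 12, 13, 14}
C ∪ (A ∪ (C ∩ (C ∩ B))) = {5, 6, 7, 8, 9, 10, 11, 12, 13, 14}
Every element of {5, 6, 7, 8, 9, 10, 11, 12, 13, 14} is in {5, 6, 7, 8, 9, 10, 11, 12, 13, 14}, so (B \ (A ∩ C)) ∪ (A^c ∪ ((B ∪ C) ∩ C)) ⊆ C ∪ (A ∪ (C ∩ (C ∩ B))).

Yes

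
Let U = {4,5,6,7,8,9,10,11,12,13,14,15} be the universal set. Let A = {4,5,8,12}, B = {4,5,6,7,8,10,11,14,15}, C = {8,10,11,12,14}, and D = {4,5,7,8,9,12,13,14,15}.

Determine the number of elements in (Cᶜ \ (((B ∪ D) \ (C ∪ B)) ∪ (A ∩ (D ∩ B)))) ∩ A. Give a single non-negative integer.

0

Cᶜ = {4,5,6,7,9,13,15}
B ∪ D = {4,5,6,7,8,9,10,11,12,13,14,15}
C ∪ B = {4,5,6,7,8,10,11,12,14,15}
(B ∪ D) \ (C ∪ B) = {9,13}
D ∩ B = {4,5,7,8,14,15}
A ∩ (D ∩ B) = {4,5,8}
((B ∪ D) \ (C ∪ B)) ∪ (A ∩ (D ∩ B)) = {4,5,8,9,13}
Cᶜ \ (((B ∪ D) \ (C ∪ B)) ∪ (A ∩ (D ∩ B))) = {6,7,15}
(Cᶜ \ (((B ∪ D) \ (C ∪ B)) ∪ (A ∩ (D ∩ B)))) ∩ A = {}
|(Cᶜ \ (((B ∪ D) \ (C ∪ B)) ∪ (A ∩ (D ∩ B)))) ∩ A| = 0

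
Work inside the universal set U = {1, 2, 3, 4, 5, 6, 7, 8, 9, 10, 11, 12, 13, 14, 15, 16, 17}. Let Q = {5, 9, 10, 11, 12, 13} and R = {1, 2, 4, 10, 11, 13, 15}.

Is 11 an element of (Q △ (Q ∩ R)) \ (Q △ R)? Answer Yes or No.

No

11 ∈ Q and 11 ∈ R, so 11 ∈ Q ∩ R
11 ∈ Q and 11 ∈ (Q ∩ R), so 11 ∉ Q △ (Q ∩ R)
11 ∈ Q and 11 ∈ R, so 11 ∉ Q △ R
11 ∉ (Q △ (Q ∩ R)) and 11 ∉ (Q △ R), so 11 ∉ (Q △ (Q ∩ R)) \ (Q △ R)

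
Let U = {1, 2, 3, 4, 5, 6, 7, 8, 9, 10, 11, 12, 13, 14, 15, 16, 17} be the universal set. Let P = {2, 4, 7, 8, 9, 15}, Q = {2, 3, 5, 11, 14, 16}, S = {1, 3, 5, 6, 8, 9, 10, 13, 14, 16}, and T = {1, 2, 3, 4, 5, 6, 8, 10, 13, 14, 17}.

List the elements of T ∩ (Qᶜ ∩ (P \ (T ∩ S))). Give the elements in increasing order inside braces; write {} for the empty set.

Qᶜ = {1, 4, 6, 7, 8, 9, 10, 12, 13, 15, 17}
T ∩ S = {1, 3, 5, 6, 8, 10, 13, 14}
P \ (T ∩ S) = {2, 4, 7, 9, 15}
Qᶜ ∩ (P \ (T ∩ S)) = {4, 7, 9, 15}
T ∩ (Qᶜ ∩ (P \ (T ∩ S))) = {4}

{4}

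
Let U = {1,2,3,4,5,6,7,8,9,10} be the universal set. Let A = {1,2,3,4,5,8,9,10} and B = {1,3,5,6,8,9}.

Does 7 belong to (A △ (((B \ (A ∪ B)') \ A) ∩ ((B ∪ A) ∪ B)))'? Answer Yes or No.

Yes

7 ∉ A and 7 ∉ B, so 7 ∉ A ∪ B
7 ∈ (A ∪ B)' since 7 ∉ (A ∪ B)
7 ∉ B and 7 ∈ (A ∪ B)', so 7 ∉ B \ (A ∪ B)'
7 ∉ (B \ (A ∪ B)') and 7 ∉ A, so 7 ∉ (B \ (A ∪ B)') \ A
7 ∉ B and 7 ∉ A, so 7 ∉ B ∪ A
7 ∉ (B ∪ A) and 7 ∉ B, so 7 ∉ (B ∪ A) ∪ B
7 ∉ ((B \ (A ∪ B)') \ A) and 7 ∉ ((B ∪ A) ∪ B), so 7 ∉ ((B \ (A ∪ B)') \ A) ∩ ((B ∪ A) ∪ B)
7 ∉ A and 7 ∉ (((B \ (A ∪ B)') \ A) ∩ ((B ∪ A) ∪ B)), so 7 ∉ A △ (((B \ (A ∪ B)') \ A) ∩ ((B ∪ A) ∪ B))
7 ∈ (A △ (((B \ (A ∪ B)') \ A) ∩ ((B ∪ A) ∪ B)))' since 7 ∉ (A △ (((B \ (A ∪ B)') \ A) ∩ ((B ∪ A) ∪ B)))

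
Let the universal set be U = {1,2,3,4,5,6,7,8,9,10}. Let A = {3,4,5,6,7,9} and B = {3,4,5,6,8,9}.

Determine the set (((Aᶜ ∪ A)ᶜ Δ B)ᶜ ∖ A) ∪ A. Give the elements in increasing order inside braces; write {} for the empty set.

{1,2,3,4,5,6,7,9,10}

Aᶜ = {1,2,8,10}
Aᶜ ∪ A = {1,2,3,4,5,6,7,8,9,10}
(Aᶜ ∪ A)ᶜ = {}
(Aᶜ ∪ A)ᶜ Δ B = {3,4,5,6,8,9}
((Aᶜ ∪ A)ᶜ Δ B)ᶜ = {1,2,7,10}
((Aᶜ ∪ A)ᶜ Δ B)ᶜ ∖ A = {1,2,10}
(((Aᶜ ∪ A)ᶜ Δ B)ᶜ ∖ A) ∪ A = {1,2,3,4,5,6,7,9,10}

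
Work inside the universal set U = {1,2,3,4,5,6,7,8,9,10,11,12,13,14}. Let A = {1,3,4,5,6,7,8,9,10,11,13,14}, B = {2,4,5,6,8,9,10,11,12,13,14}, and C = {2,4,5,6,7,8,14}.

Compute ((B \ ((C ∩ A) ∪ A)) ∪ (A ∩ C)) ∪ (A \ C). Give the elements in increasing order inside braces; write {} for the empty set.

C ∩ A = {4,5,6,7,8,14}
(C ∩ A) ∪ A = {1,3,4,5,6,7,8,9,10,11,13,14}
B \ ((C ∩ A) ∪ A) = {2,12}
A ∩ C = {4,5,6,7,8,14}
(B \ ((C ∩ A) ∪ A)) ∪ (A ∩ C) = {2,4,5,6,7,8,12,14}
A \ C = {1,3,9,10,11,13}
((B \ ((C ∩ A) ∪ A)) ∪ (A ∩ C)) ∪ (A \ C) = {1,2,3,4,5,6,7,8,9,10,11,12,13,14}

{1,2,3,4,5,6,7,8,9,10,11,12,13,14}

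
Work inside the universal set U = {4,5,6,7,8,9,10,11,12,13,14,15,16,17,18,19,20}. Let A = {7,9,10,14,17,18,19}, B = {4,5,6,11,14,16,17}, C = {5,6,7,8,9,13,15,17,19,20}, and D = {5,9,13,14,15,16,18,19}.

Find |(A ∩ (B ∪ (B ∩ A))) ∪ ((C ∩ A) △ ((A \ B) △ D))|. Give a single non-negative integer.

9

B ∩ A = {14,17}
B ∪ (B ∩ A) = {4,5,6,11,14,16,17}
A ∩ (B ∪ (B ∩ A)) = {14,17}
C ∩ A = {7,9,17,19}
A \ B = {7,9,10,18,19}
(A \ B) △ D = {5,7,10,13,14,15,16}
(C ∩ A) △ ((A \ B) △ D) = {5,9,10,13,14,15,16,17,19}
(A ∩ (B ∪ (B ∩ A))) ∪ ((C ∩ A) △ ((A \ B) △ D)) = {5,9,10,13,14,15,16,17,19}
|(A ∩ (B ∪ (B ∩ A))) ∪ ((C ∩ A) △ ((A \ B) △ D))| = 9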